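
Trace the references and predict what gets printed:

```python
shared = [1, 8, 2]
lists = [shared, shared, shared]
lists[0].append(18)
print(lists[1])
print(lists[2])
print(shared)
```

Key concept: list of same reference.
Step by step:
`shared = [1, 8, 2]` → shared = [1, 8, 2]
`lists = [shared, shared, shared]` → lists = [[1, 8, 2], [1, 8, 2], [1, 8, 2]]
`lists[0].append(18)` → shared = [1, 8, 2, 18]; lists = [[1, 8, 2, 18], [1, 8, 2, 18], [1, 8, 2, 18]]
`print(lists[1])` → prints [1, 8, 2, 18]
`print(lists[2])` → prints [1, 8, 2, 18]
`print(shared)` → prints [1, 8, 2, 18]

Answer:
[1, 8, 2, 18]
[1, 8, 2, 18]
[1, 8, 2, 18]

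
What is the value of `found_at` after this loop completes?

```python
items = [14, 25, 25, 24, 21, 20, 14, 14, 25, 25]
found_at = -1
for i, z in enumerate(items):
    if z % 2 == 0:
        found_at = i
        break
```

First even number index in [14, 25, 25, 24, 21, 20, 14, 14, 25, 25]
`found_at` takes the values: -1 → 0

Answer: 0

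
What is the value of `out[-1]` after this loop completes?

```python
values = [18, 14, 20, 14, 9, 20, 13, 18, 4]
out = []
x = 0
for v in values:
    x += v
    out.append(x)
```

Cumulative sum ends at 130
`out` takes the values: [] → [18] → [18, 32] → [18, 32, 52] → [18, 32, 52, 66] → [18, 32, 52, 66, 75] → [18, 32, 52, 66, 75, 95] → [18, 32, 52, 66, 75, 95, 108] → [18, 32, 52, 66, 75, 95, 108, 126] → [18, 32, 52, 66, 75, 95, 108, 126, 130]
So `out[-1]` = 130

Answer: 130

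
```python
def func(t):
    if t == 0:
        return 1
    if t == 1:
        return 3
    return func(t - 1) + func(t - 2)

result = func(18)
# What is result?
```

Build up from base cases: func(0)=1, func(1)=3, func(2)=4, func(3)=7, func(4)=11, func(5)=18, func(6)=29, ..., func(18)=9349

Answer: 9349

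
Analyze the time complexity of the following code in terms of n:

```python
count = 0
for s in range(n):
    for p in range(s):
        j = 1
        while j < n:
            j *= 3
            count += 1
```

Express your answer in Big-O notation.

Each loop level contributes: n × n × log n. Multiplying the contributions gives O(n^2 log n).

Answer: O(n^2 log n)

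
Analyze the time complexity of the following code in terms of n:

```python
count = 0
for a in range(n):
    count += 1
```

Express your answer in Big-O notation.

Each loop level contributes: n. Multiplying the contributions gives O(n).

Answer: O(n)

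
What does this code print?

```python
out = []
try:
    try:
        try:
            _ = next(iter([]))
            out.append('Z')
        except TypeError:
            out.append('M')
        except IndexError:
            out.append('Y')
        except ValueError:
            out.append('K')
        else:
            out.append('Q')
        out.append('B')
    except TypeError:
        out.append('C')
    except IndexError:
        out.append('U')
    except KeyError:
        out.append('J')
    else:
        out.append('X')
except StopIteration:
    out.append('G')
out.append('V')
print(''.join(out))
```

Execution trace: 'G' (outer except StopIteration) → 'V' (after the try/except). Output: GV

Answer: GV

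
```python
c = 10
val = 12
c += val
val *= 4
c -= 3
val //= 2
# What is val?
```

Trace:
`c = 10` → c = 10
`val = 12` → val = 12
`c += val` → c = 22
`val *= 4` → val = 48
`c -= 3` → c = 19
`val //= 2` → val = 24
So val = 24

Answer: 24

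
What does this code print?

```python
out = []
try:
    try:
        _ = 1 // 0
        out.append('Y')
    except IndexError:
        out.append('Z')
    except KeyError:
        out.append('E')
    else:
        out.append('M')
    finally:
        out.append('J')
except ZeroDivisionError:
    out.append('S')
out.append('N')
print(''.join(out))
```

Execution trace: 'J' (finally) → 'S' (outer except ZeroDivisionError) → 'N' (after the try/except). Output: JSN

Answer: JSN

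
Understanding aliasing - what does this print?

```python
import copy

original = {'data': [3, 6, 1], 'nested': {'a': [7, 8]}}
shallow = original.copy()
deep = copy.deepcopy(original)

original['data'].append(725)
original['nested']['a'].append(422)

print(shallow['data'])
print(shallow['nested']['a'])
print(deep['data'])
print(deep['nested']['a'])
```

Key concept: comparing shallow vs deep copy.
Step by step:
`original = {'data': [3, 6, 1], 'nested': {'a': [7, 8]}}` → original = {'data': [3, 6, 1], 'nested': {'a': [7, 8]}}
`shallow = original.copy()` → shallow = {'data': [3, 6, 1], 'nested': {'a': [7, 8]}}
`deep = copy.deepcopy(original)` → deep = {'data': [3, 6, 1], 'nested': {'a': [7, 8]}}
`original['data'].append(725)` → original = {'data': [3, 6, 1, 725], 'nested': {'a': [7, 8]}}; shallow = {'data': [3, 6, 1, 725], 'nested': {'a': [7, 8]}}
`original['nested']['a'].append(422)` → original = {'data': [3, 6, 1, 725], 'nested': {'a': [7, 8, 422]}}; shallow = {'data': [3, 6, 1, 725], 'nested': {'a': [7, 8, 422]}}
`print(shallow['data'])` → prints [3, 6, 1, 725]
`print(shallow['nested']['a'])` → prints [7, 8, 422]
`print(deep['data'])` → prints [3, 6, 1]
`print(deep['nested']['a'])` → prints [7, 8]

Answer:
[3, 6, 1, 725]
[7, 8, 422]
[3, 6, 1]
[7, 8]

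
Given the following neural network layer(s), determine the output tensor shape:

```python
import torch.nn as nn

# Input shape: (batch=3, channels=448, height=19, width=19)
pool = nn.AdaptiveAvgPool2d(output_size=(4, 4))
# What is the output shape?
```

Input: (3, 448, 19, 19) -> Output: (3, 448, 4, 4)

Answer: (3, 448, 4, 4)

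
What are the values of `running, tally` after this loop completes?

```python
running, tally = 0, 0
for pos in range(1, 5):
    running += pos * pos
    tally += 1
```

Sum of squares and count
`running, tally` takes the values: (0, 0) → (1, 0) → (1, 1) → (5, 1) → (5, 2) → (14, 2) → (14, 3) → (30, 3) → (30, 4)

Answer: 30, 4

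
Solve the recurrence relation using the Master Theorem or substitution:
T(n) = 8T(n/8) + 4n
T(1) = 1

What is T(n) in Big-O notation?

By Master Theorem: a=8, b=8, f(n)=4n. Since log_8(8) = 1 and f(n) = Θ(n^1), Case 2 applies. T(n) = O(n log n).

Answer: O(n log n)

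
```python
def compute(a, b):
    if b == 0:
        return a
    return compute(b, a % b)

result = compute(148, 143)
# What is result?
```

compute(148, 143) -> compute(143, 5) -> compute(5, 3) -> compute(3, 2) -> compute(2, 1) -> compute(1, 0) -> 1

Answer: 1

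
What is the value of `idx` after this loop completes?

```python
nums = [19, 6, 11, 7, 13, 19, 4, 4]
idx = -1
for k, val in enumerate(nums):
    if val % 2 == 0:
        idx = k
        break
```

First even number index in [19, 6, 11, 7, 13, 19, 4, 4]
`idx` takes the values: -1 → 1

Answer: 1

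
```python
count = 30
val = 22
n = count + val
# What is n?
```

Trace:
`count = 30` → count = 30
`val = 22` → val = 22
`n = count + val` → n = 52
So n = 52

Answer: 52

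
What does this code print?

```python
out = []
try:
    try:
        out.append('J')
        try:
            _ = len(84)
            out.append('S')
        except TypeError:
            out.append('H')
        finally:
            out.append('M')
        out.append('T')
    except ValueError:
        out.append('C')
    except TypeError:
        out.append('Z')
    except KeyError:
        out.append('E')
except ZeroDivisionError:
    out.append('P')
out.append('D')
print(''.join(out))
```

Execution trace: 'J' (try body) → 'H' (inner except TypeError) → 'M' (inner finally) → 'T' (try body, no exception) → 'D' (after the try/except). Output: JHMTD

Answer: JHMTD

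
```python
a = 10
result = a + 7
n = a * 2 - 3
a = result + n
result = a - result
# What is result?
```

Trace:
`a = 10` → a = 10
`result = a + 7` → result = 17
`n = a * 2 - 3` → n = 17
`a = result + n` → a = 34
`result = a - result` → result = 17
So result = 17

Answer: 17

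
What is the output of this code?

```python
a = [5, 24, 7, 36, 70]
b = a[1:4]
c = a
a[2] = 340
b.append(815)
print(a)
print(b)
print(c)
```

Key concept: slice vs alias.
Step by step:
`a = [5, 24, 7, 36, 70]` → a = [5, 24, 7, 36, 70]
`b = a[1:4]` → b = [24, 7, 36]
`c = a` → c = [5, 24, 7, 36, 70] (same object as a)
`a[2] = 340` → a = [5, 24, 340, 36, 70] (same object as c); c = [5, 24, 340, 36, 70] (same object as a)
`b.append(815)` → b = [24, 7, 36, 815]
`print(a)` → prints [5, 24, 340, 36, 70]
`print(b)` → prints [24, 7, 36, 815]
`print(c)` → prints [5, 24, 340, 36, 70]

Answer:
[5, 24, 340, 36, 70]
[24, 7, 36, 815]
[5, 24, 340, 36, 70]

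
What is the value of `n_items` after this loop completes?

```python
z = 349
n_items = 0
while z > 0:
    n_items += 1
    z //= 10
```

Count digits by repeated division by 10
`n_items` takes the values: 0 → 1 → 2 → 3

Answer: 3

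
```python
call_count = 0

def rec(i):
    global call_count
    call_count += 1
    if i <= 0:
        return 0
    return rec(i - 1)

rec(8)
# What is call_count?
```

Linear recursion stepping by 1: 9 calls from i=8 down to ≤0.

Answer: 9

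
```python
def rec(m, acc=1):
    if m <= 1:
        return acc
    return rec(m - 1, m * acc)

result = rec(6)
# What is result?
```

Accumulator trace (n, acc): (6, 1) -> (5, 6) -> (4, 30) -> (3, 120) -> (2, 360) -> (1, 720) -> return 720

Answer: 720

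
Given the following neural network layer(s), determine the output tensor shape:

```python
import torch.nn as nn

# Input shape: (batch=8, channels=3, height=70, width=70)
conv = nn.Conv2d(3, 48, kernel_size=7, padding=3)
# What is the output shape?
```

Input: (8, 3, 70, 70) -> Output: (8, 48, 70, 70)

Answer: (8, 48, 70, 70)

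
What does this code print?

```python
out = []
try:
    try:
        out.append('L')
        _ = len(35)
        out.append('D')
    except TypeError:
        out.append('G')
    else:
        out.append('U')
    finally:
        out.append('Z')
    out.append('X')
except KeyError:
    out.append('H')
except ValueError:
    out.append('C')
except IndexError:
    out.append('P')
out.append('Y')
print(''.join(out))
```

Execution trace: 'L' (inner try body) → 'G' (inner except TypeError) → 'Z' (inner finally) → 'X' (try body, no exception) → 'Y' (after the try/except). Output: LGZXY

Answer: LGZXY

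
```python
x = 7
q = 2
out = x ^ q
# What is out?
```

Trace:
`x = 7` → x = 7
`q = 2` → q = 2
`out = x ^ q` → out = 5
So out = 5

Answer: 5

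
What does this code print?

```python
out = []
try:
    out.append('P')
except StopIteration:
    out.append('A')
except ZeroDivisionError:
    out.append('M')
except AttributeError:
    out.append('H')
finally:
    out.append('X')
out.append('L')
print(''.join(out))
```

Execution trace: 'P' (try body, no exception) → 'X' (finally) → 'L' (after the try/except). Output: PXL

Answer: PXL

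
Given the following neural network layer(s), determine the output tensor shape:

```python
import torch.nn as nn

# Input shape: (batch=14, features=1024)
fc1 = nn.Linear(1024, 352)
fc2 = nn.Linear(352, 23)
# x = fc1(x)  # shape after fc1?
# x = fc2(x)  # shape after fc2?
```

Input: (14, 1024) -> after fc1: (14, 352) -> Output: (14, 23)

Answer: (14, 23)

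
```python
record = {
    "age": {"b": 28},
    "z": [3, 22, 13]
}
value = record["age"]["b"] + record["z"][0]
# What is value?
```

Trace:
`record = { ...` → record = {'age': {'b': 28}, 'z': [3, 22, 13]}
`value = record["age"]["b"] + record["z"][0]` → value = 31
So value = 31

Answer: 31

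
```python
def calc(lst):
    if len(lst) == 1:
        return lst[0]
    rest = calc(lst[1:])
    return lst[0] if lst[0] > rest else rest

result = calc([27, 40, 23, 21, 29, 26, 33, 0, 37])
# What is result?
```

Recursive max over [27, 40, 23, 21, 29, 26, 33, 0, 37] = 40

Answer: 40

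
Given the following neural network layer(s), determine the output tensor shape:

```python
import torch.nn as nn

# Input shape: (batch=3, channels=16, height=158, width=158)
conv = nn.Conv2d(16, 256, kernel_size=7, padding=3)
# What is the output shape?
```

Input: (3, 16, 158, 158) -> Output: (3, 256, 158, 158)

Answer: (3, 256, 158, 158)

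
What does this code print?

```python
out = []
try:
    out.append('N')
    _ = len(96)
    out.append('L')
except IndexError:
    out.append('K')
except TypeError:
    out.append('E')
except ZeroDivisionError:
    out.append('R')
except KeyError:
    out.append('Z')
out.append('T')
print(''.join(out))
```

Execution trace: 'N' (try body) → 'E' (except TypeError) → 'T' (after the try/except). Output: NET

Answer: NET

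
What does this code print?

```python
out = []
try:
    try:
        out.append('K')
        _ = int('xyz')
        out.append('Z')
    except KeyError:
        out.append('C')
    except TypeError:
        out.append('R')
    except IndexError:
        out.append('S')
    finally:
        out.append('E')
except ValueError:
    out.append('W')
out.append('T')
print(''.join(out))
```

Execution trace: 'K' (try body) → 'E' (finally) → 'W' (outer except ValueError) → 'T' (after the try/except). Output: KEWT

Answer: KEWT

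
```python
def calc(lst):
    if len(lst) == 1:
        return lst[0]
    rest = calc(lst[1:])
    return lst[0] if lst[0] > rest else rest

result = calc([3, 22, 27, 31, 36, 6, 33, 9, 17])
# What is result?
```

Recursive max over [3, 22, 27, 31, 36, 6, 33, 9, 17] = 36

Answer: 36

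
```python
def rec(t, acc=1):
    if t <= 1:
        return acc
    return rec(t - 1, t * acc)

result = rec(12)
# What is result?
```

Accumulator trace (n, acc): (12, 1) -> (11, 12) -> (10, 132) -> (9, 1320) -> (8, 11880) -> (7, 95040) -> (6, 665280) -> (5, 3991680) -> (4, 19958400) -> (3, 79833600) -> (2, 239500800) -> (1, 479001600) -> return 479001600

Answer: 479001600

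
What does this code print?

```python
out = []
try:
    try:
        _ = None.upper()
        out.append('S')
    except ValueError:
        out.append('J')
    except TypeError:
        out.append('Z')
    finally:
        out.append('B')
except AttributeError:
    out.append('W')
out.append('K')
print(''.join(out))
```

Execution trace: 'B' (finally) → 'W' (outer except AttributeError) → 'K' (after the try/except). Output: BWK

Answer: BWK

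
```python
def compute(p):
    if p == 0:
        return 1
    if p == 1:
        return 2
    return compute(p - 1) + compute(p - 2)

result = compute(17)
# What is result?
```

Build up from base cases: compute(0)=1, compute(1)=2, compute(2)=3, compute(3)=5, compute(4)=8, compute(5)=13, compute(6)=21, ..., compute(17)=4181

Answer: 4181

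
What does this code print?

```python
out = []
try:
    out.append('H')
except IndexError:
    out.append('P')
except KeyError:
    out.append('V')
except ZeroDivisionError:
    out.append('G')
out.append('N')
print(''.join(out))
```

Execution trace: 'H' (try body, no exception) → 'N' (after the try/except). Output: HN

Answer: HN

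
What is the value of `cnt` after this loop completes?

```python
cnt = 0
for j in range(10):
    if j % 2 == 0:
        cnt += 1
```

Count numbers divisible by 2 in range(10)
`cnt` takes the values: 0 → 1 → 2 → 3 → 4 → 5

Answer: 5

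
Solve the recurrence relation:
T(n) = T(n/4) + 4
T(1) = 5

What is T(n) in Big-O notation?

Each step divides n by 4 and adds 4. After log_4(n) steps we reach T(1)=5. So T(n) = 4·log_4(n) + 5 = O(log n).

Answer: O(log n)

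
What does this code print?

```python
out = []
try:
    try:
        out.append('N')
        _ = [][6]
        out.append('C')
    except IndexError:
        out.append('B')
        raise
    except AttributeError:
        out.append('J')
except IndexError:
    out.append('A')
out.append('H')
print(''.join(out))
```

Execution trace: 'N' (inner try body) → 'B' (inner except IndexError) → 'A' (outer except IndexError) → 'H' (after the try/except). Output: NBAH

Answer: NBAH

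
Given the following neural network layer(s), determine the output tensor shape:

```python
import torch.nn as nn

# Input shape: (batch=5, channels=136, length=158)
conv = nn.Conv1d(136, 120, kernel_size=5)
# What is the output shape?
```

Input: (5, 136, 158) -> Output: (5, 120, 154)

Answer: (5, 120, 154)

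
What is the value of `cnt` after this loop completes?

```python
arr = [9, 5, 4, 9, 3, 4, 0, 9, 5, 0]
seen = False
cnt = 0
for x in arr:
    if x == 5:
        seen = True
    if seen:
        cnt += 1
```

Count elements after first 5 in [9, 5, 4, 9, 3, 4, 0, 9, 5, 0]
`cnt` takes the values: 0 → 1 → 2 → 3 → 4 → 5 → 6 → 7 → 8 → 9

Answer: 9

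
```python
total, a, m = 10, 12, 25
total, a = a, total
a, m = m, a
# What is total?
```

Trace:
`total, a, m = 10, 12, 25` → total = 10; a = 12; m = 25
`total, a = a, total` → total = 12; a = 10
`a, m = m, a` → a = 25; m = 10
So total = 12

Answer: 12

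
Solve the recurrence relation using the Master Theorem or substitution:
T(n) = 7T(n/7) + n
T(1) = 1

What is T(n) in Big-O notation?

By Master Theorem: a=7, b=7, f(n)=n. Since log_7(7) = 1 and f(n) = Θ(n^1), Case 2 applies. T(n) = O(n log n).

Answer: O(n log n)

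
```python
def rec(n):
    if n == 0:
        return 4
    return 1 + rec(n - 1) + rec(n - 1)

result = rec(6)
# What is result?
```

rec(n) = 1 + 2·rec(n-1), rec(0)=4. Closed form: (4+1)·2^6 - 1 = 319.

Answer: 319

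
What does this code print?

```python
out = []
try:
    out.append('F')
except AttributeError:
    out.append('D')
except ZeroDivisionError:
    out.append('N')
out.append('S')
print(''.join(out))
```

Execution trace: 'F' (try body, no exception) → 'S' (after the try/except). Output: FS

Answer: FS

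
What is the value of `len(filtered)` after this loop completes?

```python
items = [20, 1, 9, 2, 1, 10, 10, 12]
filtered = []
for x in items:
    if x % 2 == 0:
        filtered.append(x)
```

Count even numbers in [20, 1, 9, 2, 1, 10, 10, 12]
`filtered` takes the values: [] → [20] → [20, 2] → [20, 2, 10] → [20, 2, 10, 10] → [20, 2, 10, 10, 12]
So `len(filtered)` = 5

Answer: 5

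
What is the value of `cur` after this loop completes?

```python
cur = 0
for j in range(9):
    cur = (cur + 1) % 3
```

Increment mod 3, 9 times = 0
`cur` takes the values: 0 → 1 → 2 → 0 → 1 → 2 → 0 → 1 → 2 → 0

Answer: 0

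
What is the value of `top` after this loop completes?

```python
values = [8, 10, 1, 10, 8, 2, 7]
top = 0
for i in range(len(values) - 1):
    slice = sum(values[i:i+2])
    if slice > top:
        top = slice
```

Max sum of 2-element window in [8, 10, 1, 10, 8, 2, 7]
`top` takes the values: 0 → 18

Answer: 18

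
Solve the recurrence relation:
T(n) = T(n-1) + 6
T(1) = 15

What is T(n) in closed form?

Unrolling: T(n) = T(1) + 6·(n-1) = 15 + 6(n-1) = 6n + 9.

Answer: T(n) = 6n + 9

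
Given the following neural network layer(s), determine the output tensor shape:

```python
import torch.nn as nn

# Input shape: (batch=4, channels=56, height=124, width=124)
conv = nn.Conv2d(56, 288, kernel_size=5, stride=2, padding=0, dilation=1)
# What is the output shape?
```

Input: (4, 56, 124, 124) -> Output: (4, 288, 60, 60)

Answer: (4, 288, 60, 60)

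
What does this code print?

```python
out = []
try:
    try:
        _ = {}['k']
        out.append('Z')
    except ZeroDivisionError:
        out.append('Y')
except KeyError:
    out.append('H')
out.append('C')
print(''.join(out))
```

Execution trace: 'H' (outer except KeyError) → 'C' (after the try/except). Output: HC

Answer: HC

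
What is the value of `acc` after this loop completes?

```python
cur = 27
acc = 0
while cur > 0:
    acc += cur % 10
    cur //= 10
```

Sum digits of 27
`acc` takes the values: 0 → 7 → 9

Answer: 9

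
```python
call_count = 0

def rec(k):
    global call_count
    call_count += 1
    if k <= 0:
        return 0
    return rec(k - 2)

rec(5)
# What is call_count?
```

Linear recursion stepping by 2: 4 calls from k=5 down to ≤0.

Answer: 4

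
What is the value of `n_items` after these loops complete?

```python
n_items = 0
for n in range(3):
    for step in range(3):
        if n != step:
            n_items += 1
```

3² - 3 (exclude diagonal)
`n_items` takes the values: 0 → 1 → 2 → 3 → 4 → 5 → 6

Answer: 6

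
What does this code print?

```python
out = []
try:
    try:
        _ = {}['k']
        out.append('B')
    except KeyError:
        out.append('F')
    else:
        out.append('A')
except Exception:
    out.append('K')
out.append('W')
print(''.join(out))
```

Execution trace: 'F' (inner except KeyError) → 'W' (after the try/except). Output: FW

Answer: FW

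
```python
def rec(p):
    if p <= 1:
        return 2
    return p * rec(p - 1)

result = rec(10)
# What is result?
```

rec(10) = 10 * 9 * 8 * 7 * 6 * 5 * 4 * 3 * 2 * 2 = 7257600

Answer: 7257600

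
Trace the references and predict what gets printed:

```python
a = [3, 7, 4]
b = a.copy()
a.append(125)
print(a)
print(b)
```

Key concept: list.copy() creates independent copy.
Step by step:
`a = [3, 7, 4]` → a = [3, 7, 4]
`b = a.copy()` → b = [3, 7, 4]
`a.append(125)` → a = [3, 7, 4, 125]
`print(a)` → prints [3, 7, 4, 125]
`print(b)` → prints [3, 7, 4]

Answer:
[3, 7, 4, 125]
[3, 7, 4]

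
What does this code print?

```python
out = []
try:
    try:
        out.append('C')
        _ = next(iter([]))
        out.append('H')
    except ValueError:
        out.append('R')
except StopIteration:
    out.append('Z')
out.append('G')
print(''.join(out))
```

Execution trace: 'C' (try body) → 'Z' (outer except StopIteration) → 'G' (after the try/except). Output: CZG

Answer: CZG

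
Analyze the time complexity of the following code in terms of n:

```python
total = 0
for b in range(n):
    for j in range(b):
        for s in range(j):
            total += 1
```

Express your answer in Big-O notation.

Each loop level contributes: n × n × n. Multiplying the contributions gives O(n^3).

Answer: O(n^3)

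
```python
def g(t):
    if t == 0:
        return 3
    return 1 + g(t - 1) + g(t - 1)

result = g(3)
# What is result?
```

g(t) = 1 + 2·g(t-1), g(0)=3. Closed form: (3+1)·2^3 - 1 = 31.

Answer: 31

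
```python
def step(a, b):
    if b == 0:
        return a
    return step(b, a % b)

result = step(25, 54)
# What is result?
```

step(25, 54) -> step(54, 25) -> step(25, 4) -> step(4, 1) -> step(1, 0) -> 1

Answer: 1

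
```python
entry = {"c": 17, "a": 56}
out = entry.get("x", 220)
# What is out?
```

Trace:
`entry = {"c": 17, "a": 56}` → entry = {'c': 17, 'a': 56}
`out = entry.get("x", 220)` → out = 220
So out = 220

Answer: 220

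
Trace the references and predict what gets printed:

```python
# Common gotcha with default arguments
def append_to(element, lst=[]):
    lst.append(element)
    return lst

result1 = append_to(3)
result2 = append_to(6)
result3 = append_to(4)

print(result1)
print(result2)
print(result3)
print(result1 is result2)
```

Key concept: mutable default argument gotcha.
Step by step:
`result1 = append_to(3)` → result1 = [3]
`result2 = append_to(6)` → result1 = [3, 6] (same object as result2); result2 = [3, 6] (same object as result1)
`result3 = append_to(4)` → result1 = [3, 6, 4] (same object as result2, result3); result2 = [3, 6, 4] (same object as result1, result3); result3 = [3, 6, 4] (same object as result1, result2)
`print(result1)` → prints [3, 6, 4]
`print(result2)` → prints [3, 6, 4]
`print(result3)` → prints [3, 6, 4]
`print(result1 is result2)` → prints True

Answer:
[3, 6, 4]
[3, 6, 4]
[3, 6, 4]
True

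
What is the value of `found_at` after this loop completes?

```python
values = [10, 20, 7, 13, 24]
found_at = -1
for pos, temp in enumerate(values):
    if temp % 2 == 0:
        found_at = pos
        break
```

First even number index in [10, 20, 7, 13, 24]
`found_at` takes the values: -1 → 0

Answer: 0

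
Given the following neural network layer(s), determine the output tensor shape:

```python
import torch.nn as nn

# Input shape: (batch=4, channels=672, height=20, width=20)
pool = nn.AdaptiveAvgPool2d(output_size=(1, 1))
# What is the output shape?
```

Input: (4, 672, 20, 20) -> Output: (4, 672, 1, 1)

Answer: (4, 672, 1, 1)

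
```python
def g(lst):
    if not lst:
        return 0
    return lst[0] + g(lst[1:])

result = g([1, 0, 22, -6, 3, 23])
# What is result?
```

1 + 0 + 22 + (-6) + 3 + 23 + 0 = 43

Answer: 43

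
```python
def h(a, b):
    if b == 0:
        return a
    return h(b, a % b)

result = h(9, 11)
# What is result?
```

h(9, 11) -> h(11, 9) -> h(9, 2) -> h(2, 1) -> h(1, 0) -> 1

Answer: 1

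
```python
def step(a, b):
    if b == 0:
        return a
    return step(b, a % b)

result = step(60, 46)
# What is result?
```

step(60, 46) -> step(46, 14) -> step(14, 4) -> step(4, 2) -> step(2, 0) -> 2

Answer: 2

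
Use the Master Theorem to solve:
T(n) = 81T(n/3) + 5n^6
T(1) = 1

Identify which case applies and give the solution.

a=81, b=3, f(n)=5n^6. log_3(81) = 4. Since c=6 > 4 and the regularity condition holds (81(n/3)^6 = (81/3^6)n^6 with 81/3^6 < 1), Case 3 applies: T(n) = Θ(f(n)) = O(n^6).

Answer: O(n^6) - Case 3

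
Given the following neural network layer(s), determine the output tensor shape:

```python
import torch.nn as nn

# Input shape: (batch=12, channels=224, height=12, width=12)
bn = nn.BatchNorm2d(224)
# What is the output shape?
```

Input: (12, 224, 12, 12) -> Output: (12, 224, 12, 12)

Answer: (12, 224, 12, 12)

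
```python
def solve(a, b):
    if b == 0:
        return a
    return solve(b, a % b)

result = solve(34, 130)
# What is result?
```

solve(34, 130) -> solve(130, 34) -> solve(34, 28) -> solve(28, 6) -> solve(6, 4) -> solve(4, 2) -> solve(2, 0) -> 2

Answer: 2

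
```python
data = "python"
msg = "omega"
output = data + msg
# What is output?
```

Trace:
`data = "python"` → data = 'python'
`msg = "omega"` → msg = 'omega'
`output = data + msg` → output = 'pythonomega'
So output = 'pythonomega'

Answer: 'pythonomega'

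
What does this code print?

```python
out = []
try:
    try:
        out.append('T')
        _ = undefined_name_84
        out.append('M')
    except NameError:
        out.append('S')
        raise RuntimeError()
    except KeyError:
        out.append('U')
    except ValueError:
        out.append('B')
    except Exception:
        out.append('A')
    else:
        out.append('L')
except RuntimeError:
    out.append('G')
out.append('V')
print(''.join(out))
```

Execution trace: 'T' (try body) → 'S' (except NameError) → 'G' (outer except RuntimeError) → 'V' (after the try/except). Output: TSGV

Answer: TSGV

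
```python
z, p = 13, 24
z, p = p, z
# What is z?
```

Trace:
`z, p = 13, 24` → z = 13; p = 24
`z, p = p, z` → z = 24; p = 13
So z = 24

Answer: 24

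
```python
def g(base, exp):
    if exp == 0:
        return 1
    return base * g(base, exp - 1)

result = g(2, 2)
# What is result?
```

g(2, 2) = 2 * 2 = 4

Answer: 4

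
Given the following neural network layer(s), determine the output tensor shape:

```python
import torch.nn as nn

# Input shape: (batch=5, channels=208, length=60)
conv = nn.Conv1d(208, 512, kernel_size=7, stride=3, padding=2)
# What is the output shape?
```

Input: (5, 208, 60) -> Output: (5, 512, 20)

Answer: (5, 512, 20)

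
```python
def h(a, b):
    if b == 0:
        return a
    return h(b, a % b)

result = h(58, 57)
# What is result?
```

h(58, 57) -> h(57, 1) -> h(1, 0) -> 1

Answer: 1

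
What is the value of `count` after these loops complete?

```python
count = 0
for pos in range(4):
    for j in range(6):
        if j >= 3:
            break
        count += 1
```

Inner breaks at 3, outer runs 4 times
`count` takes the values: 0 → 1 → 2 → 3 → 4 → 5 → 6 → 7 → 8 → 9 → 10 → 11 → 12

Answer: 12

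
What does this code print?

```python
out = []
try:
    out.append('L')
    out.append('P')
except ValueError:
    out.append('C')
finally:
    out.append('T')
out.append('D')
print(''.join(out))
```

Execution trace: 'L' (try body) → 'P' (try body, no exception) → 'T' (finally) → 'D' (after the try/except). Output: LPTD

Answer: LPTD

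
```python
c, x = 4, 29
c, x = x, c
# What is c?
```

Trace:
`c, x = 4, 29` → c = 4; x = 29
`c, x = x, c` → c = 29; x = 4
So c = 29

Answer: 29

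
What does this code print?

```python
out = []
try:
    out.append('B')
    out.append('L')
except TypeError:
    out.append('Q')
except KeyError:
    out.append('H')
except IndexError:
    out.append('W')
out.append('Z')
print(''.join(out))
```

Execution trace: 'B' (try body) → 'L' (try body, no exception) → 'Z' (after the try/except). Output: BLZ

Answer: BLZ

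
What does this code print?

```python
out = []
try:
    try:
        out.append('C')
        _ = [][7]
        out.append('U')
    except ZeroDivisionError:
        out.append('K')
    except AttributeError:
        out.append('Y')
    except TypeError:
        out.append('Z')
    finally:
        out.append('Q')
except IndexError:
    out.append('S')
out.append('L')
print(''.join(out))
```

Execution trace: 'C' (try body) → 'Q' (finally) → 'S' (outer except IndexError) → 'L' (after the try/except). Output: CQSL

Answer: CQSL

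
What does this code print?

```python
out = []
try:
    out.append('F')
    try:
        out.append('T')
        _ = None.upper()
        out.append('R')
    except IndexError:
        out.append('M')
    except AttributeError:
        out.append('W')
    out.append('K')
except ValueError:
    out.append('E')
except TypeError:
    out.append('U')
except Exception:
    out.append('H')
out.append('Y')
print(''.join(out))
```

Execution trace: 'F' (try body) → 'T' (inner try body) → 'W' (inner except AttributeError) → 'K' (try body, no exception) → 'Y' (after the try/except). Output: FTWKY

Answer: FTWKY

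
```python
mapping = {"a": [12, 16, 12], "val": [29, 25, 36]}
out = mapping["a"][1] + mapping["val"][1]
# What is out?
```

Trace:
`mapping = {"a": [12, 16, 12], "val": [29, 25, 36]}` → mapping = {'a': [12, 16, 12], 'val': [29, 25, 36]}
`out = mapping["a"][1] + mapping["val"][1]` → out = 41
So out = 41

Answer: 41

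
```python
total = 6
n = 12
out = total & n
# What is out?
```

Trace:
`total = 6` → total = 6
`n = 12` → n = 12
`out = total & n` → out = 4
So out = 4

Answer: 4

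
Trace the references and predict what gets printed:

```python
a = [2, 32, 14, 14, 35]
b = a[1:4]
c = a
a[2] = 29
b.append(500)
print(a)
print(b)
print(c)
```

Key concept: slice vs alias.
Step by step:
`a = [2, 32, 14, 14, 35]` → a = [2, 32, 14, 14, 35]
`b = a[1:4]` → b = [32, 14, 14]
`c = a` → c = [2, 32, 14, 14, 35] (same object as a)
`a[2] = 29` → a = [2, 32, 29, 14, 35] (same object as c); c = [2, 32, 29, 14, 35] (same object as a)
`b.append(500)` → b = [32, 14, 14, 500]
`print(a)` → prints [2, 32, 29, 14, 35]
`print(b)` → prints [32, 14, 14, 500]
`print(c)` → prints [2, 32, 29, 14, 35]

Answer:
[2, 32, 29, 14, 35]
[32, 14, 14, 500]
[2, 32, 29, 14, 35]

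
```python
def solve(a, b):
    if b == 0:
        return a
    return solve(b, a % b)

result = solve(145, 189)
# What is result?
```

solve(145, 189) -> solve(189, 145) -> solve(145, 44) -> solve(44, 13) -> solve(13, 5) -> solve(5, 3) -> solve(3, 2) -> solve(2, 1) -> solve(1, 0) -> 1

Answer: 1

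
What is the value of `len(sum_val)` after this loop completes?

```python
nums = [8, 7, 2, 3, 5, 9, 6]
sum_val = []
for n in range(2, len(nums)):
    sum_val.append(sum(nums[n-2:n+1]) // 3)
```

Number of 3-element averages
`sum_val` takes the values: [] → [5] → [5, 4] → [5, 4, 3] → [5, 4, 3, 5] → [5, 4, 3, 5, 6]
So `len(sum_val)` = 5

Answer: 5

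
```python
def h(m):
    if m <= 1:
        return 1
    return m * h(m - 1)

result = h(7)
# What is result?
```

h(7) = 7 * 6 * 5 * 4 * 3 * 2 * 1 = 5040

Answer: 5040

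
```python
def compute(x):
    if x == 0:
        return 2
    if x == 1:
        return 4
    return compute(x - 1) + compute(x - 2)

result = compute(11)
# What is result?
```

Build up from base cases: compute(0)=2, compute(1)=4, compute(2)=6, compute(3)=10, compute(4)=16, compute(5)=26, compute(6)=42, ..., compute(11)=466

Answer: 466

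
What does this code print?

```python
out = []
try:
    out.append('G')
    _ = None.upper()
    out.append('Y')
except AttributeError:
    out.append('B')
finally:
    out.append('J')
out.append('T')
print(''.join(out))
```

Execution trace: 'G' (try body) → 'B' (except AttributeError) → 'J' (finally) → 'T' (after the try/except). Output: GBJT

Answer: GBJT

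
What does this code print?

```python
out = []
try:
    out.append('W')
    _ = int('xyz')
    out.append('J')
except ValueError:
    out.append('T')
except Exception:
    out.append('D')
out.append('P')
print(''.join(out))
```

Execution trace: 'W' (try body) → 'T' (except ValueError) → 'P' (after the try/except). Output: WTP

Answer: WTP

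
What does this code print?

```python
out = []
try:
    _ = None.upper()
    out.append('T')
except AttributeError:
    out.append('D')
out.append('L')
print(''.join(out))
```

Execution trace: 'D' (except AttributeError) → 'L' (after the try/except). Output: DL

Answer: DL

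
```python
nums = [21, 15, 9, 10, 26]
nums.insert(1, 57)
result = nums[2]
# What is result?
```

Trace:
`nums = [21, 15, 9, 10, 26]` → nums = [21, 15, 9, 10, 26]
`nums.insert(1, 57)` → nums = [21, 57, 15, 9, 10, 26]
`result = nums[2]` → result = 15
So result = 15

Answer: 15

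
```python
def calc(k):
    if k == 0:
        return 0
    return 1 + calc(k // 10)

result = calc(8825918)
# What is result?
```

Count of digits of 8825918: 7

Answer: 7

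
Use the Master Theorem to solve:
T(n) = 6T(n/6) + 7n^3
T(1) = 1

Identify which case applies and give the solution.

a=6, b=6, f(n)=7n^3. log_6(6) = 1. Since c=3 > 1 and the regularity condition holds (6(n/6)^3 = (6/6^3)n^3 with 6/6^3 < 1), Case 3 applies: T(n) = Θ(f(n)) = O(n^3).

Answer: O(n^3) - Case 3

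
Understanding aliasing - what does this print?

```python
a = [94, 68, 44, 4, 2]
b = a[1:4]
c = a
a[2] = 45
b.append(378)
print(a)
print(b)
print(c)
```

Key concept: slice vs alias.
Step by step:
`a = [94, 68, 44, 4, 2]` → a = [94, 68, 44, 4, 2]
`b = a[1:4]` → b = [68, 44, 4]
`c = a` → c = [94, 68, 44, 4, 2] (same object as a)
`a[2] = 45` → a = [94, 68, 45, 4, 2] (same object as c); c = [94, 68, 45, 4, 2] (same object as a)
`b.append(378)` → b = [68, 44, 4, 378]
`print(a)` → prints [94, 68, 45, 4, 2]
`print(b)` → prints [68, 44, 4, 378]
`print(c)` → prints [94, 68, 45, 4, 2]

Answer:
[94, 68, 45, 4, 2]
[68, 44, 4, 378]
[94, 68, 45, 4, 2]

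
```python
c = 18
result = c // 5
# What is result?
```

Trace:
`c = 18` → c = 18
`result = c // 5` → result = 3
So result = 3

Answer: 3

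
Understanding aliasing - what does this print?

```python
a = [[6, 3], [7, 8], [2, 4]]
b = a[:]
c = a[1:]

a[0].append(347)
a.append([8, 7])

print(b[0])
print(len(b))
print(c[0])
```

Key concept: slice with nested mutation.
Step by step:
`a = [[6, 3], [7, 8], [2, 4]]` → a = [[6, 3], [7, 8], [2, 4]]
`b = a[:]` → b = [[6, 3], [7, 8], [2, 4]]
`c = a[1:]` → c = [[7, 8], [2, 4]]
`a[0].append(347)` → a = [[6, 3, 347], [7, 8], [2, 4]]; b = [[6, 3, 347], [7, 8], [2, 4]]
`a.append([8, 7])` → a = [[6, 3, 347], [7, 8], [2, 4], [8, 7]]
`print(b[0])` → prints [6, 3, 347]
`print(len(b))` → prints 3
`print(c[0])` → prints [7, 8]

Answer:
[6, 3, 347]
3
[7, 8]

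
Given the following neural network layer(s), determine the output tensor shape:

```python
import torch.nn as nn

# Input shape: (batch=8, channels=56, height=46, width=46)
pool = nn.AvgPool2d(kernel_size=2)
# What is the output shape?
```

Input: (8, 56, 46, 46) -> Output: (8, 56, 23, 23)

Answer: (8, 56, 23, 23)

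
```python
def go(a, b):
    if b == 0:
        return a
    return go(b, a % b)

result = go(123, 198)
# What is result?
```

go(123, 198) -> go(198, 123) -> go(123, 75) -> go(75, 48) -> go(48, 27) -> go(27, 21) -> go(21, 6) -> go(6, 3) -> go(3, 0) -> 3

Answer: 3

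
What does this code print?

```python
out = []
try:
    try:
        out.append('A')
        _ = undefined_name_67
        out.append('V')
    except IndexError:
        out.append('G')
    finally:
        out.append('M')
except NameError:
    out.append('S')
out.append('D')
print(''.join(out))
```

Execution trace: 'A' (inner try body) → 'M' (inner finally) → 'S' (outer except NameError) → 'D' (after the try/except). Output: AMSD

Answer: AMSD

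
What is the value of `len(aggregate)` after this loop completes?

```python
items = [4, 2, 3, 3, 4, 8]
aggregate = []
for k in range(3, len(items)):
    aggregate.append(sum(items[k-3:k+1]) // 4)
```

Number of 4-element averages
`aggregate` takes the values: [] → [3] → [3, 3] → [3, 3, 4]
So `len(aggregate)` = 3

Answer: 3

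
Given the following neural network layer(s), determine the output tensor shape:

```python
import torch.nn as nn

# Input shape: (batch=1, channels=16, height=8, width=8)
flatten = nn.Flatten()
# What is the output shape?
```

Input: (1, 16, 8, 8) -> Output: (1, 1024)

Answer: (1, 1024)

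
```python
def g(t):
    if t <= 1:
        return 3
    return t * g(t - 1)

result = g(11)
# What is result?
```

g(11) = 11 * 10 * 9 * 8 * 7 * 6 * 5 * 4 * 3 * 2 * 3 = 119750400

Answer: 119750400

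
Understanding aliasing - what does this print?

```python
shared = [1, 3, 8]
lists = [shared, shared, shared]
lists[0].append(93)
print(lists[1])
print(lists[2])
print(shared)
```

Key concept: list of same reference.
Step by step:
`shared = [1, 3, 8]` → shared = [1, 3, 8]
`lists = [shared, shared, shared]` → lists = [[1, 3, 8], [1, 3, 8], [1, 3, 8]]
`lists[0].append(93)` → shared = [1, 3, 8, 93]; lists = [[1, 3, 8, 93], [1, 3, 8, 93], [1, 3, 8, 93]]
`print(lists[1])` → prints [1, 3, 8, 93]
`print(lists[2])` → prints [1, 3, 8, 93]
`print(shared)` → prints [1, 3, 8, 93]

Answer:
[1, 3, 8, 93]
[1, 3, 8, 93]
[1, 3, 8, 93]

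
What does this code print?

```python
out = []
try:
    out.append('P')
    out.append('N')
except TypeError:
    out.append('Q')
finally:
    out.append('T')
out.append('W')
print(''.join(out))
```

Execution trace: 'P' (try body) → 'N' (try body, no exception) → 'T' (finally) → 'W' (after the try/except). Output: PNTW

Answer: PNTW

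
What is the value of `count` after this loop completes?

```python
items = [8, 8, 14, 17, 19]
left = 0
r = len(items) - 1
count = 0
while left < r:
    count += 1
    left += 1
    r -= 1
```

Iterations until pointers meet (list length 5)
`count` takes the values: 0 → 1 → 2

Answer: 2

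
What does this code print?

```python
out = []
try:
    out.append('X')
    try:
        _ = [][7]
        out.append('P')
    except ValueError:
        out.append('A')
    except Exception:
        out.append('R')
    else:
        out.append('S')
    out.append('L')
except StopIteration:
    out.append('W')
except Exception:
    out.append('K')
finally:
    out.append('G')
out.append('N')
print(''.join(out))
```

Execution trace: 'X' (try body) → 'R' (inner except Exception) → 'L' (try body, no exception) → 'G' (finally) → 'N' (after the try/except). Output: XRLGN

Answer: XRLGN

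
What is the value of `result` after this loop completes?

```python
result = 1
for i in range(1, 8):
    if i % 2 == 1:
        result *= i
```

Product of odd numbers 1 to 7
`result` takes the values: 1 → 3 → 15 → 105

Answer: 105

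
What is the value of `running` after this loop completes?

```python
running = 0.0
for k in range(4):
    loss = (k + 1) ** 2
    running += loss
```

Sum of squared losses 1² + 2² + ... + 4²
`running` takes the values: 0.0 → 1.0 → 5.0 → 14.0 → 30.0

Answer: 30.0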